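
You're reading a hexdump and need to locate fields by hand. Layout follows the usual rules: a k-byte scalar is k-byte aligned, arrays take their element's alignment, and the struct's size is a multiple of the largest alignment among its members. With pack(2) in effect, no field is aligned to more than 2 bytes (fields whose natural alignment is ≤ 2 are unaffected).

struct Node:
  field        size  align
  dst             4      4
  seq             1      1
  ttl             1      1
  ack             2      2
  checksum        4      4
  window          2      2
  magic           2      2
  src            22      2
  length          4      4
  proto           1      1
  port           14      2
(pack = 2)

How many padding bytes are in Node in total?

0..4  dst  (4B, 2-aligned)
4..5  seq  (1B, 1-aligned)
5..6  ttl  (1B, 1-aligned)
6..8  ack  (2B, 2-aligned)
8..12  checksum  (4B, 2-aligned)
12..14  window  (2B, 2-aligned)
14..16  magic  (2B, 2-aligned)
16..38  src  (22B, 2-aligned)
38..42  length  (4B, 2-aligned)
42..43  proto  (1B, 1-aligned)
43..44  -- padding (1B)
44..58  port  (14B, 2-aligned)
sizeof = 58, alignof = 2
data bytes 57, size 58 → padding 1

1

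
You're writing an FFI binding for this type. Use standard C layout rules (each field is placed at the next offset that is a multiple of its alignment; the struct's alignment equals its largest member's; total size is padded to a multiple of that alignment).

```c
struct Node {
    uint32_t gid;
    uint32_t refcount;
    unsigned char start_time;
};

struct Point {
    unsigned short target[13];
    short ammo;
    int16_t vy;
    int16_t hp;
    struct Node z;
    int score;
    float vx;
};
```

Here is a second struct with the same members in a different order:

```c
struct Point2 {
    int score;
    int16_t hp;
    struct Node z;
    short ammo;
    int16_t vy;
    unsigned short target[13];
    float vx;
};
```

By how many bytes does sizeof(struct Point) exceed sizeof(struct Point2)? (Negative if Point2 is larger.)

Node: @0: gid [4B, align 4] → 4; @4: refcount [4B, align 4] → 8; @8: start_time [1B, align 1] → 9; +3 tail pad (align 4); size 12, align 4
@0: target [26B, align 2] → 26
@26: ammo [2B, align 2] → 28
@28: vy [2B, align 2] → 30
@30: hp [2B, align 2] → 32
@32: z [12B, align 4] → 44
@44: score [4B, align 4] → 48
@48: vx [4B, align 4] → 52
size 52, align 4
— Point2 —
@0: score [4B, align 4] → 4
@4: hp [2B, align 2] → 6
+2 pad (align 4)
@8: z [12B, align 4] → 20
@20: ammo [2B, align 2] → 22
@22: vy [2B, align 2] → 24
@24: target [26B, align 2] → 50
+2 pad (align 4)
@52: vx [4B, align 4] → 56
size 56, align 4
52 − 56 = -4

-4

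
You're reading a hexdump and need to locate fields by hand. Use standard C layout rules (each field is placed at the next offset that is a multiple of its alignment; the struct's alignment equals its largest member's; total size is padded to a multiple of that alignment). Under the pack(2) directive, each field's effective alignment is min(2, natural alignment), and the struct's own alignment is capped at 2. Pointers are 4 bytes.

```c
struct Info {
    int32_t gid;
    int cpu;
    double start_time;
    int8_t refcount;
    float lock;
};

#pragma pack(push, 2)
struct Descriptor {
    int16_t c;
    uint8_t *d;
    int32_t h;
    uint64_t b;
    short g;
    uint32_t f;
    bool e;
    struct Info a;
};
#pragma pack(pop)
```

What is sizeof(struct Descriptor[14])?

700

Info: 0..4  gid  (4B, 4-aligned); 4..8  cpu  (4B, 4-aligned); 8..16  start_time  (8B, 8-aligned); 16..17  refcount  (1B, 1-aligned); 17..20  -- padding (3B); 20..24  lock  (4B, 4-aligned); sizeof = 24, alignof = 8
0..2  c  (2B, 2-aligned)
2..6  d  (4B, 2-aligned)
6..10  h  (4B, 2-aligned)
10..18  b  (8B, 2-aligned)
18..20  g  (2B, 2-aligned)
20..24  f  (4B, 2-aligned)
24..25  e  (1B, 1-aligned)
25..26  -- padding (1B)
26..50  a  (24B, 2-aligned)
sizeof = 50, alignof = 2
array of 14: 14 × 50 = 700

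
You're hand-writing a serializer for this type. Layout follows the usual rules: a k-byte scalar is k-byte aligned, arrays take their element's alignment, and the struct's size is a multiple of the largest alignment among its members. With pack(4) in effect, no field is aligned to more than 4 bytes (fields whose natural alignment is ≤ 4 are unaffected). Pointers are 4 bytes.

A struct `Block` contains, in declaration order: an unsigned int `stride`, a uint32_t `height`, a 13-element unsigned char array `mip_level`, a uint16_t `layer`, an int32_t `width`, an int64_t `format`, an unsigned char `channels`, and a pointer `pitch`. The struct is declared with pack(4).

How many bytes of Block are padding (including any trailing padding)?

@0: stride [4B, align 4] → 4
@4: height [4B, align 4] → 8
@8: mip_level [13B, align 1] → 21
+1 pad (align 2)
@22: layer [2B, align 2] → 24
@24: width [4B, align 4] → 28
@28: format [8B, align 4] → 36
@36: channels [1B, align 1] → 37
+3 pad (align 4)
@40: pitch [4B, align 4] → 44
size 44, align 4
data bytes 40, size 44 → padding 4

4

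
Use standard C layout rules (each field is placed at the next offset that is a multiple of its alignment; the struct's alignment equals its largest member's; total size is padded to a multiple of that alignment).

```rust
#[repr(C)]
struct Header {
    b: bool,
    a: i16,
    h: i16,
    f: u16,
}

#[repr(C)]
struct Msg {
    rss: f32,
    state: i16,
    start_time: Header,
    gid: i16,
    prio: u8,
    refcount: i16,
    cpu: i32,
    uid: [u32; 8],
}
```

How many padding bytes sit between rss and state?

0

Header: 0..1  b  (1B, 1-aligned); 1..2  -- padding (1B); 2..4  a  (2B, 2-aligned); 4..6  h  (2B, 2-aligned); 6..8  f  (2B, 2-aligned); sizeof = 8, alignof = 2
0..4  rss  (4B, 4-aligned)
4..6  state  (2B, 2-aligned)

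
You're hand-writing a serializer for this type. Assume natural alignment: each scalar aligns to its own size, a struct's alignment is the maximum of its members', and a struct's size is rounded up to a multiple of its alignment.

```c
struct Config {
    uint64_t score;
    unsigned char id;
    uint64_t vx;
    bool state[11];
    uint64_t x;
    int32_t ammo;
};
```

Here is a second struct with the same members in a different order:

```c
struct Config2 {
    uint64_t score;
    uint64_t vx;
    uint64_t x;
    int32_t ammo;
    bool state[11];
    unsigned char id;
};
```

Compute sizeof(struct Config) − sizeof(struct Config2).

@0: score [8B, align 8] → 8
@8: id [1B, align 1] → 9
+7 pad (align 8)
@16: vx [8B, align 8] → 24
@24: state [11B, align 1] → 35
+5 pad (align 8)
@40: x [8B, align 8] → 48
@48: ammo [4B, align 4] → 52
+4 tail pad (align 8)
size 56, align 8
— Config2 —
@0: score [8B, align 8] → 8
@8: vx [8B, align 8] → 16
@16: x [8B, align 8] → 24
@24: ammo [4B, align 4] → 28
@28: state [11B, align 1] → 39
@39: id [1B, align 1] → 40
size 40, align 8
56 − 40 = 16

16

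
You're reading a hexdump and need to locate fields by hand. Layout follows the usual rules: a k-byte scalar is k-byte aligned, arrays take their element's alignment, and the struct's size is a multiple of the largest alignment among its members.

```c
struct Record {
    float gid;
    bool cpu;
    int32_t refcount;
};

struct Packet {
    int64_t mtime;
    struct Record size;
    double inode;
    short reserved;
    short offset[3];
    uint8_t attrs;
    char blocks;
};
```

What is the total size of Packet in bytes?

Record: gid at 0 (size 4, align 4) → ends 4; cpu at 4 (size 1, align 1) → ends 5; pad 3 to align 4 for refcount; refcount at 8 (size 4, align 4) → ends 12; total 12 bytes, alignment 4
mtime at 0 (size 8, align 8) → ends 8
size at 8 (size 12, align 4) → ends 20
pad 4 to align 8 for inode
inode at 24 (size 8, align 8) → ends 32
reserved at 32 (size 2, align 2) → ends 34
offset at 34 (size 6, align 2) → ends 40
attrs at 40 (size 1, align 1) → ends 41
blocks at 41 (size 1, align 1) → ends 42
tail pad 6 to reach multiple of 8
total 48 bytes, alignment 8

48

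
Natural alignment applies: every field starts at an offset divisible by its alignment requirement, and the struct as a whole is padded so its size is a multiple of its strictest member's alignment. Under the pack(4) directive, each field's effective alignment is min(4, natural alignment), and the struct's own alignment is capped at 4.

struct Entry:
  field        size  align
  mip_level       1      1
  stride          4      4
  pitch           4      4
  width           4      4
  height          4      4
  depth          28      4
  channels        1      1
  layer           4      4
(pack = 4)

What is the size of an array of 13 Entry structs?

mip_level at 0 (size 1, align 1) → ends 1
pad 3 to align 4 for stride
stride at 4 (size 4, align 4) → ends 8
pitch at 8 (size 4, align 4) → ends 12
width at 12 (size 4, align 4) → ends 16
height at 16 (size 4, align 4) → ends 20
depth at 20 (size 28, align 4) → ends 48
channels at 48 (size 1, align 1) → ends 49
pad 3 to align 4 for layer
layer at 52 (size 4, align 4) → ends 56
total 56 bytes, alignment 4
array of 13: 13 × 56 = 728

728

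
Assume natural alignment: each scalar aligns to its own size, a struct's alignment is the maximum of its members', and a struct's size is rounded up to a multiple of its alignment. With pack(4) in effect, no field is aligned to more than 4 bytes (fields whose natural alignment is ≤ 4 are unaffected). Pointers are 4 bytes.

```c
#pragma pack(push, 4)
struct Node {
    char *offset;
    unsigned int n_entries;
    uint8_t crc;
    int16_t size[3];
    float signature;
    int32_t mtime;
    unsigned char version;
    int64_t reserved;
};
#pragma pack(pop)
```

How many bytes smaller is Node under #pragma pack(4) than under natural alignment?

natural layout:
  offset at 0 (size 4, align 4) → ends 4
  n_entries at 4 (size 4, align 4) → ends 8
  crc at 8 (size 1, align 1) → ends 9
  pad 1 to align 2 for size
  size at 10 (size 6, align 2) → ends 16
  signature at 16 (size 4, align 4) → ends 20
  mtime at 20 (size 4, align 4) → ends 24
  version at 24 (size 1, align 1) → ends 25
  pad 7 to align 8 for reserved
  reserved at 32 (size 8, align 8) → ends 40
  total 40 bytes, alignment 8
packed(4) layout:
  offset at 0 (size 4, align 4) → ends 4
  n_entries at 4 (size 4, align 4) → ends 8
  crc at 8 (size 1, align 1) → ends 9
  pad 1 to align 2 for size
  size at 10 (size 6, align 2) → ends 16
  signature at 16 (size 4, align 4) → ends 20
  mtime at 20 (size 4, align 4) → ends 24
  version at 24 (size 1, align 1) → ends 25
  pad 3 to align 4 for reserved
  reserved at 28 (size 8, align 4) → ends 36
  total 36 bytes, alignment 4
40 − 36 = 4

4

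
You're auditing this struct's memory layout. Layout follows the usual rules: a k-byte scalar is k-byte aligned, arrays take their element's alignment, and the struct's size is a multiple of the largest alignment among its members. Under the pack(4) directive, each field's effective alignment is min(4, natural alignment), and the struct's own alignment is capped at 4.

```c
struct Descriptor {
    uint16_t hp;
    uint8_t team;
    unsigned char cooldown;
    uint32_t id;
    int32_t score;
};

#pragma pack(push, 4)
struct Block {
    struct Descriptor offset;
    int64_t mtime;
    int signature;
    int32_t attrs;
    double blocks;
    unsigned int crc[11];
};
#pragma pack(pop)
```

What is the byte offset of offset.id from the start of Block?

Descriptor: @0: hp [2B, align 2] → 2; @2: team [1B, align 1] → 3; @3: cooldown [1B, align 1] → 4; @4: id [4B, align 4] → 8; @8: score [4B, align 4] → 12; size 12, align 4
@0: offset [12B, align 4] → 12
within Descriptor: id at 4
0 + 4 = 4

4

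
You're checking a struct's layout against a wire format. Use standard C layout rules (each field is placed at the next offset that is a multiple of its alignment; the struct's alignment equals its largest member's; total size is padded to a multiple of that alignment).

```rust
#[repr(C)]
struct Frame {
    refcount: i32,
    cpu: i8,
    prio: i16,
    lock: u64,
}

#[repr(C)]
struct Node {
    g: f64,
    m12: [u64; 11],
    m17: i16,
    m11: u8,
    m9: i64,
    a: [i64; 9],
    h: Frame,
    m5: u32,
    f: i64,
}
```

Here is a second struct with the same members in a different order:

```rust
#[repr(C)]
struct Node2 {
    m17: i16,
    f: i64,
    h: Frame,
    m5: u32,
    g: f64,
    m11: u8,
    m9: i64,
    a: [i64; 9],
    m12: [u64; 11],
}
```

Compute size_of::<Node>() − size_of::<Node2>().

-8

Frame: refcount at 0 (size 4, align 4) → ends 4; cpu at 4 (size 1, align 1) → ends 5; pad 1 to align 2 for prio; prio at 6 (size 2, align 2) → ends 8; lock at 8 (size 8, align 8) → ends 16; total 16 bytes, alignment 8
g at 0 (size 8, align 8) → ends 8
m12 at 8 (size 88, align 8) → ends 96
m17 at 96 (size 2, align 2) → ends 98
m11 at 98 (size 1, align 1) → ends 99
pad 5 to align 8 for m9
m9 at 104 (size 8, align 8) → ends 112
a at 112 (size 72, align 8) → ends 184
h at 184 (size 16, align 8) → ends 200
m5 at 200 (size 4, align 4) → ends 204
pad 4 to align 8 for f
f at 208 (size 8, align 8) → ends 216
total 216 bytes, alignment 8
— Node2 —
m17 at 0 (size 2, align 2) → ends 2
pad 6 to align 8 for f
f at 8 (size 8, align 8) → ends 16
h at 16 (size 16, align 8) → ends 32
m5 at 32 (size 4, align 4) → ends 36
pad 4 to align 8 for g
g at 40 (size 8, align 8) → ends 48
m11 at 48 (size 1, align 1) → ends 49
pad 7 to align 8 for m9
m9 at 56 (size 8, align 8) → ends 64
a at 64 (size 72, align 8) → ends 136
m12 at 136 (size 88, align 8) → ends 224
total 224 bytes, alignment 8
216 − 224 = -8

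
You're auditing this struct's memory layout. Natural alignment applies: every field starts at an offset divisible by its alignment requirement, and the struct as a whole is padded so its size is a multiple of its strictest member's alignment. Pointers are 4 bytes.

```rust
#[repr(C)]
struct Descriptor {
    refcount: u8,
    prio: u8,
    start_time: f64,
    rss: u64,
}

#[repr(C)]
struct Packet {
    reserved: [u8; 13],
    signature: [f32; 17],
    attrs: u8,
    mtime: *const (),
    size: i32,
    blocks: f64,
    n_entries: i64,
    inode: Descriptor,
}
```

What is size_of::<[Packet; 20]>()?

2720

Descriptor: 0..1  refcount  (1B, 1-aligned); 1..2  prio  (1B, 1-aligned); 2..8  -- padding (6B); 8..16  start_time  (8B, 8-aligned); 16..24  rss  (8B, 8-aligned); sizeof = 24, alignof = 8
0..13  reserved  (13B, 1-aligned)
13..16  -- padding (3B)
16..84  signature  (68B, 4-aligned)
84..85  attrs  (1B, 1-aligned)
85..88  -- padding (3B)
88..92  mtime  (4B, 4-aligned)
92..96  size  (4B, 4-aligned)
96..104  blocks  (8B, 8-aligned)
104..112  n_entries  (8B, 8-aligned)
112..136  inode  (24B, 8-aligned)
sizeof = 136, alignof = 8
array of 20: 20 × 136 = 2720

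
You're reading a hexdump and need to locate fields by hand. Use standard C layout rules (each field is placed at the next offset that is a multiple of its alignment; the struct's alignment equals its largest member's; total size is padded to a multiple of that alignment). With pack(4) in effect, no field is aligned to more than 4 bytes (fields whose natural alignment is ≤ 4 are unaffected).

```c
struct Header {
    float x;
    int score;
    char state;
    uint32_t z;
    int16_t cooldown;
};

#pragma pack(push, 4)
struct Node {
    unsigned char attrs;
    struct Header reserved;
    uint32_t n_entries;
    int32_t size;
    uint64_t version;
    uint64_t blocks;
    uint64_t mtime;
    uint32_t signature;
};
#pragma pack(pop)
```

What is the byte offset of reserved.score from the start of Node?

Header: x at 0 (size 4, align 4) → ends 4; score at 4 (size 4, align 4) → ends 8; state at 8 (size 1, align 1) → ends 9; pad 3 to align 4 for z; z at 12 (size 4, align 4) → ends 16; cooldown at 16 (size 2, align 2) → ends 18; tail pad 2 to reach multiple of 4; total 20 bytes, alignment 4
attrs at 0 (size 1, align 1) → ends 1
pad 3 to align 4 for reserved
reserved at 4 (size 20, align 4) → ends 24
within Header: score at 4
4 + 4 = 8

8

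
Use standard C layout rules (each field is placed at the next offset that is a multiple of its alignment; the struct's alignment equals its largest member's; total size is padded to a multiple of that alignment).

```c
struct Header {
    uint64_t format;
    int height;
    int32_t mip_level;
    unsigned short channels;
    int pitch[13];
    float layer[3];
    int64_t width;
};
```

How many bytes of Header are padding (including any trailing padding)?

6

format at 0 (size 8, align 8) → ends 8
height at 8 (size 4, align 4) → ends 12
mip_level at 12 (size 4, align 4) → ends 16
channels at 16 (size 2, align 2) → ends 18
pad 2 to align 4 for pitch
pitch at 20 (size 52, align 4) → ends 72
layer at 72 (size 12, align 4) → ends 84
pad 4 to align 8 for width
width at 88 (size 8, align 8) → ends 96
total 96 bytes, alignment 8
data bytes 90, size 96 → padding 6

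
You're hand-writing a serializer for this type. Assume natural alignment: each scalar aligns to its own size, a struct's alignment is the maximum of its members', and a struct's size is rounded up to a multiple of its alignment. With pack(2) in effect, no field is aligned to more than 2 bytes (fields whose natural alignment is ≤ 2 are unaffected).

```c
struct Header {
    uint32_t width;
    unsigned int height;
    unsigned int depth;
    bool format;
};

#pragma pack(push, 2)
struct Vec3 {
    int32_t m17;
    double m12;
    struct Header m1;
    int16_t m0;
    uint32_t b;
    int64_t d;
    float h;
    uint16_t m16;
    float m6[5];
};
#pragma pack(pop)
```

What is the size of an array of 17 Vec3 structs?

1156

Header: @0: width [4B, align 4] → 4; @4: height [4B, align 4] → 8; @8: depth [4B, align 4] → 12; @12: format [1B, align 1] → 13; +3 tail pad (align 4); size 16, align 4
@0: m17 [4B, align 2] → 4
@4: m12 [8B, align 2] → 12
@12: m1 [16B, align 2] → 28
@28: m0 [2B, align 2] → 30
@30: b [4B, align 2] → 34
@34: d [8B, align 2] → 42
@42: h [4B, align 2] → 46
@46: m16 [2B, align 2] → 48
@48: m6 [20B, align 2] → 68
size 68, align 2
array of 17: 17 × 68 = 1156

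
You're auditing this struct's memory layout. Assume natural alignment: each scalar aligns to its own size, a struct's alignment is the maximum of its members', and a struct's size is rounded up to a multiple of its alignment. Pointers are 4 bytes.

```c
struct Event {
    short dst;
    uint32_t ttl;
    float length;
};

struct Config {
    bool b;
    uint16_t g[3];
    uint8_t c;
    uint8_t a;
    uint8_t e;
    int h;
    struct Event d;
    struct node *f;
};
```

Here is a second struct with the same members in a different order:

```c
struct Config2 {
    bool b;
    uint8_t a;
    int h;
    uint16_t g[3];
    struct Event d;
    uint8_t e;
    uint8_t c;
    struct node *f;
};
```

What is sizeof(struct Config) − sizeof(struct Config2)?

Event: 0..2  dst  (2B, 2-aligned); 2..4  -- padding (2B); 4..8  ttl  (4B, 4-aligned); 8..12  length  (4B, 4-aligned); sizeof = 12, alignof = 4
0..1  b  (1B, 1-aligned)
1..2  -- padding (1B)
2..8  g  (6B, 2-aligned)
8..9  c  (1B, 1-aligned)
9..10  a  (1B, 1-aligned)
10..11  e  (1B, 1-aligned)
11..12  -- padding (1B)
12..16  h  (4B, 4-aligned)
16..28  d  (12B, 4-aligned)
28..32  f  (4B, 4-aligned)
sizeof = 32, alignof = 4
— Config2 —
0..1  b  (1B, 1-aligned)
1..2  a  (1B, 1-aligned)
2..4  -- padding (2B)
4..8  h  (4B, 4-aligned)
8..14  g  (6B, 2-aligned)
14..16  -- padding (2B)
16..28  d  (12B, 4-aligned)
28..29  e  (1B, 1-aligned)
29..30  c  (1B, 1-aligned)
30..32  -- padding (2B)
32..36  f  (4B, 4-aligned)
sizeof = 36, alignof = 4
32 − 36 = -4

-4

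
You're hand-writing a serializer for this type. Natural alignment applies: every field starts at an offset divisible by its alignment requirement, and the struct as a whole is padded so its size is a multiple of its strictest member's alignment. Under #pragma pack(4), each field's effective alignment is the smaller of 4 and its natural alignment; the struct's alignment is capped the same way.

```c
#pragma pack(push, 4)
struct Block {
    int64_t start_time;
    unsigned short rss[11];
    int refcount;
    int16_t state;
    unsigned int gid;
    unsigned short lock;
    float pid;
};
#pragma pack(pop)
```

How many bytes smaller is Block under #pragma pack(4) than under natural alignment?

4

natural layout:
  @0: start_time [8B, align 8] → 8
  @8: rss [22B, align 2] → 30
  +2 pad (align 4)
  @32: refcount [4B, align 4] → 36
  @36: state [2B, align 2] → 38
  +2 pad (align 4)
  @40: gid [4B, align 4] → 44
  @44: lock [2B, align 2] → 46
  +2 pad (align 4)
  @48: pid [4B, align 4] → 52
  +4 tail pad (align 8)
  size 56, align 8
packed(4) layout:
  @0: start_time [8B, align 4] → 8
  @8: rss [22B, align 2] → 30
  +2 pad (align 4)
  @32: refcount [4B, align 4] → 36
  @36: state [2B, align 2] → 38
  +2 pad (align 4)
  @40: gid [4B, align 4] → 44
  @44: lock [2B, align 2] → 46
  +2 pad (align 4)
  @48: pid [4B, align 4] → 52
  size 52, align 4
56 − 52 = 4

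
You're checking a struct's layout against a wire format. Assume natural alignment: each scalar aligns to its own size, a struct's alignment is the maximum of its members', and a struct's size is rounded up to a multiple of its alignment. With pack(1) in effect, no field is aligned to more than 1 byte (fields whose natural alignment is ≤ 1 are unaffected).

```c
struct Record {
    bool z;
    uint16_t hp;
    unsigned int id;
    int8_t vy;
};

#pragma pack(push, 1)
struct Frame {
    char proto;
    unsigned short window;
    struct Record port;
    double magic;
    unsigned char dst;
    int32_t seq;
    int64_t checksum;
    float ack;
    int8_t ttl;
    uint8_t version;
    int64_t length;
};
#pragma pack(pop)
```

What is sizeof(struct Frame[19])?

Record: z at 0 (size 1, align 1) → ends 1; pad 1 to align 2 for hp; hp at 2 (size 2, align 2) → ends 4; id at 4 (size 4, align 4) → ends 8; vy at 8 (size 1, align 1) → ends 9; tail pad 3 to reach multiple of 4; total 12 bytes, alignment 4
proto at 0 (size 1, align 1) → ends 1
window at 1 (size 2, align 1) → ends 3
port at 3 (size 12, align 1) → ends 15
magic at 15 (size 8, align 1) → ends 23
dst at 23 (size 1, align 1) → ends 24
seq at 24 (size 4, align 1) → ends 28
checksum at 28 (size 8, align 1) → ends 36
ack at 36 (size 4, align 1) → ends 40
ttl at 40 (size 1, align 1) → ends 41
version at 41 (size 1, align 1) → ends 42
length at 42 (size 8, align 1) → ends 50
total 50 bytes, alignment 1
array of 19: 19 × 50 = 950

950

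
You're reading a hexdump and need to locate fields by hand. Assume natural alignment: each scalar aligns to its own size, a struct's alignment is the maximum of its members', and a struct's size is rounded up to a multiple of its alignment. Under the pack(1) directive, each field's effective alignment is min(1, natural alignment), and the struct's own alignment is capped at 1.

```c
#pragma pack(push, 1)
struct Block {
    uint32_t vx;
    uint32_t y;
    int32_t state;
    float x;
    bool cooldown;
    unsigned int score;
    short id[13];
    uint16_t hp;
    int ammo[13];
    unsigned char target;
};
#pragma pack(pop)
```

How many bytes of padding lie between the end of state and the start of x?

0

0..4  vx  (4B, 1-aligned)
4..8  y  (4B, 1-aligned)
8..12  state  (4B, 1-aligned)
12..16  x  (4B, 1-aligned)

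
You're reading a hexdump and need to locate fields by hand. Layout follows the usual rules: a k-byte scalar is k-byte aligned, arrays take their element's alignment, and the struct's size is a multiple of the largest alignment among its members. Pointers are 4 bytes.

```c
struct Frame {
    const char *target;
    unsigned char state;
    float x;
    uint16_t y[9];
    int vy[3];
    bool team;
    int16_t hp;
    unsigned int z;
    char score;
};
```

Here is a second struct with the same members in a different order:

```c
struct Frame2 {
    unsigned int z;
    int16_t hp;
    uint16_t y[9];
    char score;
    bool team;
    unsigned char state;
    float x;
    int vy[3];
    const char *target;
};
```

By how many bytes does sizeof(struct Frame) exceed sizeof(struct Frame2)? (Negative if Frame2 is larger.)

8

@0: target [4B, align 4] → 4
@4: state [1B, align 1] → 5
+3 pad (align 4)
@8: x [4B, align 4] → 12
@12: y [18B, align 2] → 30
+2 pad (align 4)
@32: vy [12B, align 4] → 44
@44: team [1B, align 1] → 45
+1 pad (align 2)
@46: hp [2B, align 2] → 48
@48: z [4B, align 4] → 52
@52: score [1B, align 1] → 53
+3 tail pad (align 4)
size 56, align 4
— Frame2 —
@0: z [4B, align 4] → 4
@4: hp [2B, align 2] → 6
@6: y [18B, align 2] → 24
@24: score [1B, align 1] → 25
@25: team [1B, align 1] → 26
@26: state [1B, align 1] → 27
+1 pad (align 4)
@28: x [4B, align 4] → 32
@32: vy [12B, align 4] → 44
@44: target [4B, align 4] → 48
size 48, align 4
56 − 48 = 8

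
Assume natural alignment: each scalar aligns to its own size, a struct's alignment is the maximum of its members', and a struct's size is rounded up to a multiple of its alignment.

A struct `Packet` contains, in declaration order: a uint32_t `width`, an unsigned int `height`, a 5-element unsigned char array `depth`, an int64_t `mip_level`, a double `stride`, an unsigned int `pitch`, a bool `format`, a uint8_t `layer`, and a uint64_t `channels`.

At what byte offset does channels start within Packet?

0..4  width  (4B, 4-aligned)
4..8  height  (4B, 4-aligned)
8..13  depth  (5B, 1-aligned)
13..16  -- padding (3B)
16..24  mip_level  (8B, 8-aligned)
24..32  stride  (8B, 8-aligned)
32..36  pitch  (4B, 4-aligned)
36..37  format  (1B, 1-aligned)
37..38  layer  (1B, 1-aligned)
38..40  -- padding (2B)
40..48  channels  (8B, 8-aligned)

40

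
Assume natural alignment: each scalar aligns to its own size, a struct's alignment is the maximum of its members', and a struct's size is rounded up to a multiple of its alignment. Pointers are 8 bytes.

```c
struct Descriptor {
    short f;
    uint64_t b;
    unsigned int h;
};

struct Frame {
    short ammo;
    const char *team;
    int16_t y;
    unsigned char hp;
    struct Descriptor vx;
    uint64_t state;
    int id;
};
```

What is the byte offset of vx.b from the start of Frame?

32

Descriptor: @0: f [2B, align 2] → 2; +6 pad (align 8); @8: b [8B, align 8] → 16; @16: h [4B, align 4] → 20; +4 tail pad (align 8); size 24, align 8
@0: ammo [2B, align 2] → 2
+6 pad (align 8)
@8: team [8B, align 8] → 16
@16: y [2B, align 2] → 18
@18: hp [1B, align 1] → 19
+5 pad (align 8)
@24: vx [24B, align 8] → 48
within Descriptor: b at 8
24 + 8 = 32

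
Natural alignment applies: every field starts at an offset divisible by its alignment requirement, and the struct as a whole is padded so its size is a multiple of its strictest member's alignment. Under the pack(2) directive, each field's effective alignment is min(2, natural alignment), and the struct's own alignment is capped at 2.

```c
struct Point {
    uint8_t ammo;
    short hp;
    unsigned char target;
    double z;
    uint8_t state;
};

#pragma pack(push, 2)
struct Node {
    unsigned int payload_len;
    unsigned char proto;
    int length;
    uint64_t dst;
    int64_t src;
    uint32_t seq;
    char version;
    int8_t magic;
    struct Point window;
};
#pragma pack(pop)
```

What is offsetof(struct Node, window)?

32

Point: 0..1  ammo  (1B, 1-aligned); 1..2  -- padding (1B); 2..4  hp  (2B, 2-aligned); 4..5  target  (1B, 1-aligned); 5..8  -- padding (3B); 8..16  z  (8B, 8-aligned); 16..17  state  (1B, 1-aligned); 17..24  -- tail padding (7B); sizeof = 24, alignof = 8
0..4  payload_len  (4B, 2-aligned)
4..5  proto  (1B, 1-aligned)
5..6  -- padding (1B)
6..10  length  (4B, 2-aligned)
10..18  dst  (8B, 2-aligned)
18..26  src  (8B, 2-aligned)
26..30  seq  (4B, 2-aligned)
30..31  version  (1B, 1-aligned)
31..32  magic  (1B, 1-aligned)
32..56  window  (24B, 2-aligned)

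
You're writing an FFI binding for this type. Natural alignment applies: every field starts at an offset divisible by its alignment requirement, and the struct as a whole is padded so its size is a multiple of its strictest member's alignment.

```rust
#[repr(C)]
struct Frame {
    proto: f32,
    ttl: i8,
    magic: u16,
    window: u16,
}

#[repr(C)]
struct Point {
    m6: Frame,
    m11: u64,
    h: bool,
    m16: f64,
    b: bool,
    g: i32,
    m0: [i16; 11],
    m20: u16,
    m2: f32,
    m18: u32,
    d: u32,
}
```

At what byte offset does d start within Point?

Frame: @0: proto [4B, align 4] → 4; @4: ttl [1B, align 1] → 5; +1 pad (align 2); @6: magic [2B, align 2] → 8; @8: window [2B, align 2] → 10; +2 tail pad (align 4); size 12, align 4
@0: m6 [12B, align 4] → 12
+4 pad (align 8)
@16: m11 [8B, align 8] → 24
@24: h [1B, align 1] → 25
+7 pad (align 8)
@32: m16 [8B, align 8] → 40
@40: b [1B, align 1] → 41
+3 pad (align 4)
@44: g [4B, align 4] → 48
@48: m0 [22B, align 2] → 70
@70: m20 [2B, align 2] → 72
@72: m2 [4B, align 4] → 76
@76: m18 [4B, align 4] → 80
@80: d [4B, align 4] → 84

80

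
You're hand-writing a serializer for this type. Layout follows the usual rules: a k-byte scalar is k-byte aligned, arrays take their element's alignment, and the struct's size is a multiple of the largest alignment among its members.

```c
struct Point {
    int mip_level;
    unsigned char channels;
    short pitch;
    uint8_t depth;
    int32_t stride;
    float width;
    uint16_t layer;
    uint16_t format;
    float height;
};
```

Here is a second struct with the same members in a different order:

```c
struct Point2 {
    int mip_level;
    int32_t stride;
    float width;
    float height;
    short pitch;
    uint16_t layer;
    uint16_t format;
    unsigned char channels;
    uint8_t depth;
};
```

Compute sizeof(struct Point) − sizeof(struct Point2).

4

mip_level at 0 (size 4, align 4) → ends 4
channels at 4 (size 1, align 1) → ends 5
pad 1 to align 2 for pitch
pitch at 6 (size 2, align 2) → ends 8
depth at 8 (size 1, align 1) → ends 9
pad 3 to align 4 for stride
stride at 12 (size 4, align 4) → ends 16
width at 16 (size 4, align 4) → ends 20
layer at 20 (size 2, align 2) → ends 22
format at 22 (size 2, align 2) → ends 24
height at 24 (size 4, align 4) → ends 28
total 28 bytes, alignment 4
— Point2 —
mip_level at 0 (size 4, align 4) → ends 4
stride at 4 (size 4, align 4) → ends 8
width at 8 (size 4, align 4) → ends 12
height at 12 (size 4, align 4) → ends 16
pitch at 16 (size 2, align 2) → ends 18
layer at 18 (size 2, align 2) → ends 20
format at 20 (size 2, align 2) → ends 22
channels at 22 (size 1, align 1) → ends 23
depth at 23 (size 1, align 1) → ends 24
total 24 bytes, alignment 4
28 − 24 = 4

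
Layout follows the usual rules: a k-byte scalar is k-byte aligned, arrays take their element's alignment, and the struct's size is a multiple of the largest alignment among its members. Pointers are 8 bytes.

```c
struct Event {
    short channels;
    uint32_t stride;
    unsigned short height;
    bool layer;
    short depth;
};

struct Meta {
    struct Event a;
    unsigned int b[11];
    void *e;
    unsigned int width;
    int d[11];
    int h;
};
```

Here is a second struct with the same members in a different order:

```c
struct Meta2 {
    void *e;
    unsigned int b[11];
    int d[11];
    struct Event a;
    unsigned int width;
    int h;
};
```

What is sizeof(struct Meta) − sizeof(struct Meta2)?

8

Event: 0..2  channels  (2B, 2-aligned); 2..4  -- padding (2B); 4..8  stride  (4B, 4-aligned); 8..10  height  (2B, 2-aligned); 10..11  layer  (1B, 1-aligned); 11..12  -- padding (1B); 12..14  depth  (2B, 2-aligned); 14..16  -- tail padding (2B); sizeof = 16, alignof = 4
0..16  a  (16B, 4-aligned)
16..60  b  (44B, 4-aligned)
60..64  -- padding (4B)
64..72  e  (8B, 8-aligned)
72..76  width  (4B, 4-aligned)
76..120  d  (44B, 4-aligned)
120..124  h  (4B, 4-aligned)
124..128  -- tail padding (4B)
sizeof = 128, alignof = 8
— Meta2 —
0..8  e  (8B, 8-aligned)
8..52  b  (44B, 4-aligned)
52..96  d  (44B, 4-aligned)
96..112  a  (16B, 4-aligned)
112..116  width  (4B, 4-aligned)
116..120  h  (4B, 4-aligned)
sizeof = 120, alignof = 8
128 − 120 = 8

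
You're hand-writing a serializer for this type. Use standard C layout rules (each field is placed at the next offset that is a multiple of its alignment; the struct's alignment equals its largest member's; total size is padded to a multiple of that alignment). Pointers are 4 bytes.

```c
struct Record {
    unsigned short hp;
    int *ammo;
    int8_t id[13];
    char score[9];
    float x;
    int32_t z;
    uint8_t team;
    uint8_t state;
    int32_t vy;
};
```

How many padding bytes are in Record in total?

@0: hp [2B, align 2] → 2
+2 pad (align 4)
@4: ammo [4B, align 4] → 8
@8: id [13B, align 1] → 21
@21: score [9B, align 1] → 30
+2 pad (align 4)
@32: x [4B, align 4] → 36
@36: z [4B, align 4] → 40
@40: team [1B, align 1] → 41
@41: state [1B, align 1] → 42
+2 pad (align 4)
@44: vy [4B, align 4] → 48
size 48, align 4
data bytes 42, size 48 → padding 6

6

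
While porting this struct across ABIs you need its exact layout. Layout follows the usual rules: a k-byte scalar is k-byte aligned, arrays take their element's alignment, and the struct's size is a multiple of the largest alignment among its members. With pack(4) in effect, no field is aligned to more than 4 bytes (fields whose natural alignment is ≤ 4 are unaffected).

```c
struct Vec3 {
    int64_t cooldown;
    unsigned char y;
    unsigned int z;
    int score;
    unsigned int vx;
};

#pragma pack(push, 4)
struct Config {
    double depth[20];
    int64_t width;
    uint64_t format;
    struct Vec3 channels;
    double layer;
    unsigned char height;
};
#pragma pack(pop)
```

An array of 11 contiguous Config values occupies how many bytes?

Vec3: @0: cooldown [8B, align 8] → 8; @8: y [1B, align 1] → 9; +3 pad (align 4); @12: z [4B, align 4] → 16; @16: score [4B, align 4] → 20; @20: vx [4B, align 4] → 24; size 24, align 8
@0: depth [160B, align 4] → 160
@160: width [8B, align 4] → 168
@168: format [8B, align 4] → 176
@176: channels [24B, align 4] → 200
@200: layer [8B, align 4] → 208
@208: height [1B, align 1] → 209
+3 tail pad (align 4)
size 212, align 4
array of 11: 11 × 212 = 2332

2332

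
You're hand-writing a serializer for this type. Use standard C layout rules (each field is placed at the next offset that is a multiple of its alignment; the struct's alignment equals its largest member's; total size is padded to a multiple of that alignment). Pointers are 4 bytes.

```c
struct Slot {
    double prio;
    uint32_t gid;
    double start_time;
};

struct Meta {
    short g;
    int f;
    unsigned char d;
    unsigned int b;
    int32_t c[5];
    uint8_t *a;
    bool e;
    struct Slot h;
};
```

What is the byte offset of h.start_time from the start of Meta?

64

Slot: 0..8  prio  (8B, 8-aligned); 8..12  gid  (4B, 4-aligned); 12..16  -- padding (4B); 16..24  start_time  (8B, 8-aligned); sizeof = 24, alignof = 8
0..2  g  (2B, 2-aligned)
2..4  -- padding (2B)
4..8  f  (4B, 4-aligned)
8..9  d  (1B, 1-aligned)
9..12  -- padding (3B)
12..16  b  (4B, 4-aligned)
16..36  c  (20B, 4-aligned)
36..40  a  (4B, 4-aligned)
40..41  e  (1B, 1-aligned)
41..48  -- padding (7B)
48..72  h  (24B, 8-aligned)
within Slot: start_time at 16
48 + 16 = 64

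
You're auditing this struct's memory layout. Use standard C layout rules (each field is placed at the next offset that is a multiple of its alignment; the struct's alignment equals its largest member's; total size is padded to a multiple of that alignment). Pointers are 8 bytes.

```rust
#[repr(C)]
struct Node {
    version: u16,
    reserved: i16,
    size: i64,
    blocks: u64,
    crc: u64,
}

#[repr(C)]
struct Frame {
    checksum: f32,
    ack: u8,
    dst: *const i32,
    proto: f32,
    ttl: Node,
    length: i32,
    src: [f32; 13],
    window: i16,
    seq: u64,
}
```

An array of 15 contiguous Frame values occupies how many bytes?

Node: @0: version [2B, align 2] → 2; @2: reserved [2B, align 2] → 4; +4 pad (align 8); @8: size [8B, align 8] → 16; @16: blocks [8B, align 8] → 24; @24: crc [8B, align 8] → 32; size 32, align 8
@0: checksum [4B, align 4] → 4
@4: ack [1B, align 1] → 5
+3 pad (align 8)
@8: dst [8B, align 8] → 16
@16: proto [4B, align 4] → 20
+4 pad (align 8)
@24: ttl [32B, align 8] → 56
@56: length [4B, align 4] → 60
@60: src [52B, align 4] → 112
@112: window [2B, align 2] → 114
+6 pad (align 8)
@120: seq [8B, align 8] → 128
size 128, align 8
array of 15: 15 × 128 = 1920

1920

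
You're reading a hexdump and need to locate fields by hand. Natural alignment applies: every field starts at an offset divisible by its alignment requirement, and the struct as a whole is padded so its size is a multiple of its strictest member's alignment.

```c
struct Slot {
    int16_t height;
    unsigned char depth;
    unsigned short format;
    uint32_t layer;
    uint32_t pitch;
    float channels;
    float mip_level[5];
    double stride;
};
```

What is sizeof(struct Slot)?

48 bytes

@0: height [2B, align 2] → 2
@2: depth [1B, align 1] → 3
+1 pad (align 2)
@4: format [2B, align 2] → 6
+2 pad (align 4)
@8: layer [4B, align 4] → 12
@12: pitch [4B, align 4] → 16
@16: channels [4B, align 4] → 20
@20: mip_level [20B, align 4] → 40
@40: stride [8B, align 8] → 48
size 48, align 8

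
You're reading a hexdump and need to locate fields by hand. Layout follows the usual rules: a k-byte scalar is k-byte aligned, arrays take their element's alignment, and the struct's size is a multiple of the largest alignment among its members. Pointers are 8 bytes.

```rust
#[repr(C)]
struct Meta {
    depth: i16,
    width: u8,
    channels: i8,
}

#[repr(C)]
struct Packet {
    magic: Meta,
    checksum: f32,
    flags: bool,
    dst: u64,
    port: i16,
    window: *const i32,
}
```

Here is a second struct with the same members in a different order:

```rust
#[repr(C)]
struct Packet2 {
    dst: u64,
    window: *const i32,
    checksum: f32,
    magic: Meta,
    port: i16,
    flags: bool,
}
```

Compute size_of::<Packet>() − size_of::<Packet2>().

Meta: 0..2  depth  (2B, 2-aligned); 2..3  width  (1B, 1-aligned); 3..4  channels  (1B, 1-aligned); sizeof = 4, alignof = 2
0..4  magic  (4B, 2-aligned)
4..8  checksum  (4B, 4-aligned)
8..9  flags  (1B, 1-aligned)
9..16  -- padding (7B)
16..24  dst  (8B, 8-aligned)
24..26  port  (2B, 2-aligned)
26..32  -- padding (6B)
32..40  window  (8B, 8-aligned)
sizeof = 40, alignof = 8
— Packet2 —
0..8  dst  (8B, 8-aligned)
8..16  window  (8B, 8-aligned)
16..20  checksum  (4B, 4-aligned)
20..24  magic  (4B, 2-aligned)
24..26  port  (2B, 2-aligned)
26..27  flags  (1B, 1-aligned)
27..32  -- tail padding (5B)
sizeof = 32, alignof = 8
40 − 32 = 8

8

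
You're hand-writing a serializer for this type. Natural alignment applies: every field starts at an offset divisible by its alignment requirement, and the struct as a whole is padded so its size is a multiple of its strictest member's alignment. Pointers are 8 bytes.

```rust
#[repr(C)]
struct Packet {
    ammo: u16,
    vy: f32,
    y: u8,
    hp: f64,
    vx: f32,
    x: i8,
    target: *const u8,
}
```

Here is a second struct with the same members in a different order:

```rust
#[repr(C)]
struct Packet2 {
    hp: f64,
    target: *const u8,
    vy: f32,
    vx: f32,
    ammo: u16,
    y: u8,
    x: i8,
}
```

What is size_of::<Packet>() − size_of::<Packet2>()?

ammo at 0 (size 2, align 2) → ends 2
pad 2 to align 4 for vy
vy at 4 (size 4, align 4) → ends 8
y at 8 (size 1, align 1) → ends 9
pad 7 to align 8 for hp
hp at 16 (size 8, align 8) → ends 24
vx at 24 (size 4, align 4) → ends 28
x at 28 (size 1, align 1) → ends 29
pad 3 to align 8 for target
target at 32 (size 8, align 8) → ends 40
total 40 bytes, alignment 8
— Packet2 —
hp at 0 (size 8, align 8) → ends 8
target at 8 (size 8, align 8) → ends 16
vy at 16 (size 4, align 4) → ends 20
vx at 20 (size 4, align 4) → ends 24
ammo at 24 (size 2, align 2) → ends 26
y at 26 (size 1, align 1) → ends 27
x at 27 (size 1, align 1) → ends 28
tail pad 4 to reach multiple of 8
total 32 bytes, alignment 8
40 − 32 = 8

8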